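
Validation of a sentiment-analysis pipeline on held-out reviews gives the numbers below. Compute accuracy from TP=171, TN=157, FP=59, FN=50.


Accuracy = (TP+TN)/(TP+TN+FP+FN)
= (171+157)/(437)
= 328/437 = 75.06%

75.06%


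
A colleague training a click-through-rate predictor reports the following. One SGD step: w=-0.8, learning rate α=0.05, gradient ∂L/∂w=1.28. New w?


w_new = w - α·∇
= -0.8 - 0.05·1.28
= -0.8 - 0.064
= -0.864

-0.864


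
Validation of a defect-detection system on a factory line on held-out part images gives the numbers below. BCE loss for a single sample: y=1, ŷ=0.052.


BCE = -[y·ln(p) + (1-y)·ln(1-p)]
= -1·ln(0.052) - 0
= -ln(0.052) = 2.9565

2.9565


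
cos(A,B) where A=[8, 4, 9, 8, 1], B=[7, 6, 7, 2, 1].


A·B = 8·7 + 4·6 + 9·7 + 8·2 + 1·1 = 160
‖A‖ = √226 = 15.0333, ‖B‖ = √139 = 11.7898
cos = 160/(√226·√139) = 160/√31414 = 0.9027

0.9027


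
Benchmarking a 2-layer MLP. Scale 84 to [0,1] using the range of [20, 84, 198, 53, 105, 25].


min=20, max=198
(84-20)/(198-20) = 64/178 = 0.3596

0.3596


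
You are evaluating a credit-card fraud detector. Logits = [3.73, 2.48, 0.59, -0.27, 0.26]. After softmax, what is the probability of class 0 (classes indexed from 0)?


Exponentials: e^3.73=41.6791, e^2.48=11.9413, e^0.59=1.804, e^-0.27=0.7634, e^0.26=1.2969
Sum = 57.4847
Softmax = [0.725, 0.2077, 0.0314, 0.0133, 0.0226]
p[0] = 41.6791/57.4847 = 0.725

0.725


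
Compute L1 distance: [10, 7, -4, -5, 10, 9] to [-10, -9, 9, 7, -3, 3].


d = |10+ 10| + |7+ 9| + |-4-9| + |-5-7| + |10+ 3| + |9-3|
  = 20 + 16 + 13 + 12 + 13 + 6
  = 80

80


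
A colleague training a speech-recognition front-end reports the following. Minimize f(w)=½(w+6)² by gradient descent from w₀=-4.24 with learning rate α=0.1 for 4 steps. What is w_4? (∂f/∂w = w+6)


step 1: grad = -4.24+6 = 1.76; w = -4.24 - 0.1·(1.76) = -4.416
step 2: grad = -4.416+6 = 1.584; w = -4.416 - 0.1·(1.584) = -4.5744
step 3: grad = -4.5744+6 = 1.4256; w = -4.5744 - 0.1·(1.4256) = -4.71696
step 4: grad = -4.71696+6 = 1.28304; w = -4.71696 - 0.1·(1.28304) = -4.845264

-4.845264


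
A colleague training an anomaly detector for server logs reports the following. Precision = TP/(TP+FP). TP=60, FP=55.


Precision = TP/(TP+FP)
= 60/(60+55)
= 60/115 = 52.17%

52.17%


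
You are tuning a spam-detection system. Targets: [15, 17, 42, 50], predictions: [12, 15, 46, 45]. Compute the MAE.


Absolute errors: |15-12|=3, |17-15|=2, |42-46|=4, |50-45|=5
Sum = 14
MAE = 14/4 = 7/2

7/2


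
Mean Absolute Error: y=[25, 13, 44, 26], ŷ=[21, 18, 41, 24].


Absolute errors: |25-21|=4, |13-18|=5, |44-41|=3, |26-24|=2
Sum = 14
MAE = 14/4 = 7/2

7/2


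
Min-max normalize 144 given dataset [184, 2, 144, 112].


min=2, max=184
(144-2)/(184-2) = 142/182 = 0.7802

0.7802


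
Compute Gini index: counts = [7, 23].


Probabilities: [7/30, 23/30] ≈ [0.2333, 0.7667]
Σpᵢ² = (49 + 529)/30² = 578/900
Gini = 1 - Σpᵢ² = 1 - 578/900 = 0.3578

0.3578


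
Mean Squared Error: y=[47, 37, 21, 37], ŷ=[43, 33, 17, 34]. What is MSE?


Squared errors: (47-43)²=16, (37-33)²=16, (21-17)²=16, (37-34)²=9
Sum = 57
MSE = 57/4 = 57/4

57/4


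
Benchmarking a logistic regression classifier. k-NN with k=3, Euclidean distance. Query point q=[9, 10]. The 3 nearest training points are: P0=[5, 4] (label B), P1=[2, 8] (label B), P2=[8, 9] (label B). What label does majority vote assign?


d(q,P0) = 7.2111  (label B)
d(q,P1) = 7.2801  (label B)
d(q,P2) = 1.4142  (label B)
Votes: A=0, B=3
Majority → B

B


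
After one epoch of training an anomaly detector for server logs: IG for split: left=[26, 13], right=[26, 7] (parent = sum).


Parent = [52, 20], H_parent = 0.8524
H_left = 0.9183 (n=39), H_right = 0.7455 (n=33)
H_children = (39/72)·0.9183 + (33/72)·0.7455 = 0.8391
IG = 0.8524 - 0.8391 = 0.0133

0.0133


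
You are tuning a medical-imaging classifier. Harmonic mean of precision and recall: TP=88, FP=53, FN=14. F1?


Precision = 88/141 = 0.6241
Recall = 88/102 = 0.8627
F1 = 2·P·R/(P+R) = 2·TP/(2·TP+FP+FN) = 176/(176+53+14) = 176/243 = 0.7243

0.7243


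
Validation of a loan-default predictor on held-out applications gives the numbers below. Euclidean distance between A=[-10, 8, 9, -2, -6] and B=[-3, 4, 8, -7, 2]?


d = √((-10+ 3)² + (8-4)² + (9-8)² + (-2+ 7)² + (-6-2)²)
  = √(49 + 16 + 1 + 25 + 64)
  = √155 = 12.4499

12.4499


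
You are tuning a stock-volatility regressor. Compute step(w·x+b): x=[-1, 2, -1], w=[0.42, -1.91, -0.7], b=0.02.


z = (-1)·(0.42) + (2)·(-1.91) + (-1)·(-0.7) + 0.02
  = -3.52
step(z) = 0 (z<0)

0


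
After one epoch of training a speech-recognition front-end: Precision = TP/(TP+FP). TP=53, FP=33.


Precision = TP/(TP+FP)
= 53/(53+33)
= 53/86 = 61.63%

61.63%


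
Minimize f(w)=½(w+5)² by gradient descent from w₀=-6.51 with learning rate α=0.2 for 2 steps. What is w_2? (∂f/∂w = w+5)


step 1: grad = -6.51+5 = -1.51; w = -6.51 - 0.2·(-1.51) = -6.208
step 2: grad = -6.208+5 = -1.208; w = -6.208 - 0.2·(-1.208) = -5.9664

-5.9664


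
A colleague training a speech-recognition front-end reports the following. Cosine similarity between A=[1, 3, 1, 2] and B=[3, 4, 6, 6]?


A·B = 1·3 + 3·4 + 1·6 + 2·6 = 33
‖A‖ = √15 = 3.873, ‖B‖ = √97 = 9.8489
cos = 33/(√15·√97) = 33/√1455 = 0.8651

0.8651


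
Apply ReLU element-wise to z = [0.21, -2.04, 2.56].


ReLU(0.21) = max(0, 0.21) = 0.21
ReLU(-2.04) = max(0, -2.04) = 0.0
ReLU(2.56) = max(0, 2.56) = 2.56
result = [0.21, 0.0, 2.56]

[0.21, 0.0, 2.56]


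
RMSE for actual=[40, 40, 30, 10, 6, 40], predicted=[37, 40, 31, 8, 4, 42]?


MSE = 22/6 = 3.6667
RMSE = √(22/6) = 1.9149

1.9149


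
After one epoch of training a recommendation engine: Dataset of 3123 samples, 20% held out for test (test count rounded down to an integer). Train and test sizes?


Test = ⌊3123·20/100⌋ = 624
Train = 3123 - 624 = 2499

Train: 2499, Test: 624


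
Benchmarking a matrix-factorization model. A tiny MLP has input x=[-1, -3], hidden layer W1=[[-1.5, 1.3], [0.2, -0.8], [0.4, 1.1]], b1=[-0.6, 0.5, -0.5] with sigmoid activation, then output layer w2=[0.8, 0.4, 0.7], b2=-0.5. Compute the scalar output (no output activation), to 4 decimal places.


z1[0] = (-1.5)·(-1) + (1.3)·(-3) - 0.6 = -3.0
z1[1] = (0.2)·(-1) + (-0.8)·(-3) + 0.5 = 2.7
z1[2] = (0.4)·(-1) + (1.1)·(-3) - 0.5 = -4.2
h = sigmoid(z1) = [0.0474, 0.937, 0.0148]
output = (0.8)·(0.0474) + (0.4)·(0.937) + (0.7)·(0.0148) - 0.5 = -0.0769

-0.0769


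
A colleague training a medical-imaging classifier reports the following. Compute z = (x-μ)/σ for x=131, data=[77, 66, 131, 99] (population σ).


μ = 93.25, σ = 24.8231
z = (131 - 93.25)/24.8231 = 1.5208

1.5208


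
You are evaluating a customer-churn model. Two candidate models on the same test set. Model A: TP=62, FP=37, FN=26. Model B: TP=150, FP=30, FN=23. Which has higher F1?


Model A: P=62/99=0.6263, R=62/88=0.7045, F1=2PR/(P+R)=2TP/(2TP+FP+FN)=124/187=0.6631
Model B: P=150/180=0.8333, R=150/173=0.8671, F1=2PR/(P+R)=2TP/(2TP+FP+FN)=300/353=0.8499
0.6631 < 0.8499 → Model B

Model B


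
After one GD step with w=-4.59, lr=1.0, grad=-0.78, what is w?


w_new = w - α·∇
= -4.59 - 1.0·-0.78
= -4.59 + 0.78
= -3.81

-3.81


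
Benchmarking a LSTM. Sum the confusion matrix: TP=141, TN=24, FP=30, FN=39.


Total = TP + TN + FP + FN
= 141 + 24 + 30 + 39
= 234
(Predicted positive: 171, predicted negative: 63)

234


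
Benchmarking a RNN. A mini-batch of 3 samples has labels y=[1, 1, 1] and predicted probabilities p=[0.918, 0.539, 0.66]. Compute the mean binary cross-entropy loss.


L[0] = -ln(0.918) = 0.0856
L[1] = -ln(0.539) = 0.618
L[2] = -ln(0.66) = 0.4155
mean = (0.0856 + 0.618 + 0.4155)/3 = 0.373

0.373


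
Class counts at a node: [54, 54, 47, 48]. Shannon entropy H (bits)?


Probabilities: [54/203, 54/203, 47/203, 48/203] ≈ [0.266, 0.266, 0.2315, 0.2365]
H = -((54/203)·log₂(54/203) + (54/203)·log₂(54/203) + (47/203)·log₂(47/203) + (48/203)·log₂(48/203))
  = 1.997 bits

1.997 bits


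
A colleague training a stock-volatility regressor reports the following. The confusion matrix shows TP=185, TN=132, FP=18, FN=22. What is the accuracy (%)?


Accuracy = (TP+TN)/(TP+TN+FP+FN)
= (185+132)/(357)
= 317/357 = 88.8%

88.8%


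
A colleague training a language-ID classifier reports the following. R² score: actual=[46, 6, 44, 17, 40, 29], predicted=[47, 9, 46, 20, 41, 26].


ȳ = 30.3333
SS_res = Σ(y-ŷ)² = 33
SS_tot = Σ(y-ȳ)² = 1297.33
R² = 1 - SS_res/SS_tot = 1 - 0.0254 = 0.9746

0.9746


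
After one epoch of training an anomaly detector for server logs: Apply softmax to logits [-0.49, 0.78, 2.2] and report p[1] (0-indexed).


Exponentials: e^-0.49=0.6126, e^0.78=2.1815, e^2.2=9.025
Sum = 11.8191
Softmax = [0.0518, 0.1846, 0.7636]
p[1] = 2.1815/11.8191 = 0.1846

0.1846


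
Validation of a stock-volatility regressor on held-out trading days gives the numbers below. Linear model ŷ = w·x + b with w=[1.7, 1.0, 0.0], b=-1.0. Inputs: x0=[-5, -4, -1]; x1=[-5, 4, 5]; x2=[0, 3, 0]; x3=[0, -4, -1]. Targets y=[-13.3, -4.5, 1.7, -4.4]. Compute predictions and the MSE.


ŷ0 = (1.7)·(-5) + (1.0)·(-4) + (0.0)·(-1) - 1.0 = -13.5
ŷ1 = (1.7)·(-5) + (1.0)·(4) + (0.0)·(5) - 1.0 = -5.5
ŷ2 = (1.7)·(0) + (1.0)·(3) + (0.0)·(0) - 1.0 = 2.0
ŷ3 = (1.7)·(0) + (1.0)·(-4) + (0.0)·(-1) - 1.0 = -5.0
errors² = [0.04, 1.0, 0.09, 0.36]
MSE = 1.4900/4 = 0.3725

0.3725


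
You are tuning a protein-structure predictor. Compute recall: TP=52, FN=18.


Recall = TP/(TP+FN)
= 52/(52+18)
= 52/70 = 74.29%

74.29%


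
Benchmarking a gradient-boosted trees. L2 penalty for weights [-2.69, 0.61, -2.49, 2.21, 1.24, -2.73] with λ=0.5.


‖w‖₂² = (-2.69)² + (0.61)² + (-2.49)² + (2.21)² + (1.24)² + (-2.73)²
     = 7.2361 + 0.3721 + 6.2001 + 4.8841 + 1.5376 + 7.4529
     = 27.6829
λ·‖w‖₂² = 0.5·27.6829 = 13.84145

13.84145


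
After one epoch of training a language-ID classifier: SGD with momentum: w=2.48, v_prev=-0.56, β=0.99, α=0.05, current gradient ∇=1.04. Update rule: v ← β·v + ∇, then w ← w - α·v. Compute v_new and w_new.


v_new = 0.99·-0.56 + 1.04 = -0.5544 + 1.04 = 0.4856
w_new = 2.48 - 0.05·0.4856 = 2.48 - 0.02428 = 2.45572

v_new=0.4856, w_new=2.45572


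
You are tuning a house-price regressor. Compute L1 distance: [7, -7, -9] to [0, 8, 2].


d = |7-0| + |-7-8| + |-9-2|
  = 7 + 15 + 11
  = 33

33


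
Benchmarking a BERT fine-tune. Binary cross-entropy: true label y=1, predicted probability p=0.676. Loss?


BCE = -[y·ln(p) + (1-y)·ln(1-p)]
= -1·ln(0.676) - 0
= -ln(0.676) = 0.3916

0.3916


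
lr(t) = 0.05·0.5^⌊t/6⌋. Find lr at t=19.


n_drops = ⌊19/6⌋ = 3
lr = 0.05·0.5^3 = 0.05·0.125 = 0.00625

0.00625


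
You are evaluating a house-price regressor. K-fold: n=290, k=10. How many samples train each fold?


Fold size = 290/10 = 29
Training per fold = 290 - 29 = 261

261


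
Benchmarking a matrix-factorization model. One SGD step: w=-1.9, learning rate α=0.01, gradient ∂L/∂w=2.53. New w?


w_new = w - α·∇
= -1.9 - 0.01·2.53
= -1.9 - 0.0253
= -1.9253

-1.9253


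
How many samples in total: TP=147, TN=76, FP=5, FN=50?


Total = TP + TN + FP + FN
= 147 + 76 + 5 + 50
= 278
(Predicted positive: 152, predicted negative: 126)

278


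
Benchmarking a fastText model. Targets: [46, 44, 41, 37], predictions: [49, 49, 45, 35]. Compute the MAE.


Absolute errors: |46-49|=3, |44-49|=5, |41-45|=4, |37-35|=2
Sum = 14
MAE = 14/4 = 7/2

7/2


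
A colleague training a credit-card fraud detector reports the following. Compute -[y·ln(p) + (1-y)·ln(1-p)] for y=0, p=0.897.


BCE = -[y·ln(p) + (1-y)·ln(1-p)]
= -0 - 1·ln(1-0.897)
= -ln(0.103) = 2.273

2.273


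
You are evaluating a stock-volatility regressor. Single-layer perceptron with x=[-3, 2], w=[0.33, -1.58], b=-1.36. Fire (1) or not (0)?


z = (-3)·(0.33) + (2)·(-1.58) - 1.36
  = -5.51
step(z) = 0 (z<0)

0


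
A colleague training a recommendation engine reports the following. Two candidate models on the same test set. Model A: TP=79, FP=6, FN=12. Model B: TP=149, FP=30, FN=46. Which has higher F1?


Model A: P=79/85=0.9294, R=79/91=0.8681, F1=2PR/(P+R)=2TP/(2TP+FP+FN)=158/176=0.8977
Model B: P=149/179=0.8324, R=149/195=0.7641, F1=2PR/(P+R)=2TP/(2TP+FP+FN)=298/374=0.7968
0.8977 > 0.7968 → Model A

Model A


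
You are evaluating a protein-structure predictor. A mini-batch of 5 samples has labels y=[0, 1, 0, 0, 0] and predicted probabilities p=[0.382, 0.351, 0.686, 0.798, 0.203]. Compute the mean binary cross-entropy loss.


L[0] = -ln(1-0.382) = -ln(0.618) = 0.4813
L[1] = -ln(0.351) = 1.047
L[2] = -ln(1-0.686) = -ln(0.314) = 1.1584
L[3] = -ln(1-0.798) = -ln(0.202) = 1.5995
L[4] = -ln(1-0.203) = -ln(0.797) = 0.2269
mean = (0.4813 + 1.047 + 1.1584 + 1.5995 + 0.2269)/5 = 0.9026

0.9026


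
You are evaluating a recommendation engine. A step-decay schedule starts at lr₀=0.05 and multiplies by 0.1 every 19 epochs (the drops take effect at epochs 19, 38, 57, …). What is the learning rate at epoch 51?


n_drops = ⌊51/19⌋ = 2
lr = 0.05·0.1^2 = 0.05·0.01 = 0.0005

0.0005


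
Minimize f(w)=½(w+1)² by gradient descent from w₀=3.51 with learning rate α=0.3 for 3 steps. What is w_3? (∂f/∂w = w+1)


step 1: grad = 3.51+1 = 4.51; w = 3.51 - 0.3·(4.51) = 2.157
step 2: grad = 2.157+1 = 3.157; w = 2.157 - 0.3·(3.157) = 1.2099
step 3: grad = 1.2099+1 = 2.2099; w = 1.2099 - 0.3·(2.2099) = 0.54693

0.54693


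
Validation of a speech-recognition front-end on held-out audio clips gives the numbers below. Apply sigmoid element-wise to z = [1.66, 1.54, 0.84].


σ(1.66) = 1/(1+e^-1.66) = 0.8402
σ(1.54) = 1/(1+e^-1.54) = 0.8235
σ(0.84) = 1/(1+e^-0.84) = 0.6985
result = [0.8402, 0.8235, 0.6985]

[0.8402, 0.8235, 0.6985]


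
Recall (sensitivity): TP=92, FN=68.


Recall = TP/(TP+FN)
= 92/(92+68)
= 92/160 = 57.5%

57.5%


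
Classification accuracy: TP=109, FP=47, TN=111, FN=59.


Accuracy = (TP+TN)/(TP+TN+FP+FN)
= (109+111)/(326)
= 220/326 = 67.48%

67.48%


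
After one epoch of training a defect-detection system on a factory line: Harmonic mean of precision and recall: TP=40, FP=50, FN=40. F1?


Precision = 40/90 = 0.4444
Recall = 40/80 = 0.5
F1 = 2·P·R/(P+R) = 2·TP/(2·TP+FP+FN) = 80/(80+50+40) = 80/170 = 0.4706

0.4706


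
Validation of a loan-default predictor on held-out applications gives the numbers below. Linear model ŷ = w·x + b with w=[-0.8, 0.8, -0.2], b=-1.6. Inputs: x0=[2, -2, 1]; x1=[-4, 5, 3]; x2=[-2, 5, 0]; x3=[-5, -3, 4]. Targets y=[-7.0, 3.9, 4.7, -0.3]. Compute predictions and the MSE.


ŷ0 = (-0.8)·(2) + (0.8)·(-2) + (-0.2)·(1) - 1.6 = -5.0
ŷ1 = (-0.8)·(-4) + (0.8)·(5) + (-0.2)·(3) - 1.6 = 5.0
ŷ2 = (-0.8)·(-2) + (0.8)·(5) + (-0.2)·(0) - 1.6 = 4.0
ŷ3 = (-0.8)·(-5) + (0.8)·(-3) + (-0.2)·(4) - 1.6 = -0.8
errors² = [4.0, 1.21, 0.49, 0.25]
MSE = 5.9500/4 = 1.4875

1.4875


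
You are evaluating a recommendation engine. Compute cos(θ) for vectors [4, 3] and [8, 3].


A·B = 4·8 + 3·3 = 41
‖A‖ = √25 = 5, ‖B‖ = √73 = 8.544
cos = 41/(√25·√73) = 41/√1825 = 0.9597

0.9597


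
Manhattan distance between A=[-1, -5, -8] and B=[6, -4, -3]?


d = |-1-6| + |-5+ 4| + |-8+ 3|
  = 7 + 1 + 5
  = 13

13


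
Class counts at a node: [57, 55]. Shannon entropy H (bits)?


Probabilities: [57/112, 55/112] ≈ [0.5089, 0.4911]
H = -((57/112)·log₂(57/112) + (55/112)·log₂(55/112))
  = 0.9998 bits

0.9998 bits


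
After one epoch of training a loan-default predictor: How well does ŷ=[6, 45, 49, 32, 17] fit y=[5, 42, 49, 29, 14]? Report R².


ȳ = 27.8
SS_res = Σ(y-ŷ)² = 28
SS_tot = Σ(y-ȳ)² = 1362.8
R² = 1 - SS_res/SS_tot = 1 - 0.0205 = 0.9795

0.9795


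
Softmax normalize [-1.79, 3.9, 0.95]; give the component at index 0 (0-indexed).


Exponentials: e^-1.79=0.167, e^3.9=49.4024, e^0.95=2.5857
Sum = 52.1551
Softmax = [0.0032, 0.9472, 0.0496]
p[0] = 0.167/52.1551 = 0.0032

0.0032


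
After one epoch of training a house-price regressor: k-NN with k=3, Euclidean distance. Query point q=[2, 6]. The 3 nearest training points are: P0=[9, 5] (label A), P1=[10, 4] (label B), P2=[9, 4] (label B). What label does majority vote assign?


d(q,P0) = 7.0711  (label A)
d(q,P1) = 8.2462  (label B)
d(q,P2) = 7.2801  (label B)
Votes: A=1, B=2
Majority → B

B


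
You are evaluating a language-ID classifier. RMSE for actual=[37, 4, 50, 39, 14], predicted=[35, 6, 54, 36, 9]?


MSE = 58/5 = 11.6
RMSE = √(58/5) = 3.4059

3.4059


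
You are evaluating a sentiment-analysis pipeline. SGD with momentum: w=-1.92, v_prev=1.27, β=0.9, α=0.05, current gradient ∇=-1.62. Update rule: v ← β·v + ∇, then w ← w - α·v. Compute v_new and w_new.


v_new = 0.9·1.27 - 1.62 = 1.143 - 1.62 = -0.477
w_new = -1.92 - 0.05·-0.477 = -1.92 + 0.02385 = -1.89615

v_new=-0.477, w_new=-1.89615


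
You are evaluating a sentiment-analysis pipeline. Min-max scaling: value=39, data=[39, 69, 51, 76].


min=39, max=76
(39-39)/(76-39) = 0/37 = 0.0

0.0


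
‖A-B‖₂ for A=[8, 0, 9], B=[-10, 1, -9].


d = √((8+ 10)² + (0-1)² + (9+ 9)²)
  = √(324 + 1 + 324)
  = √649 = 25.4755

25.4755


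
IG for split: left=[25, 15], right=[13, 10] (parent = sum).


Parent = [38, 25], H_parent = 0.9691
H_left = 0.9544 (n=40), H_right = 0.9877 (n=23)
H_children = (40/63)·0.9544 + (23/63)·0.9877 = 0.9666
IG = 0.9691 - 0.9666 = 0.0025

0.0025


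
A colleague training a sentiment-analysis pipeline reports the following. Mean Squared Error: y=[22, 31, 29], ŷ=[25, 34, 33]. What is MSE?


Squared errors: (22-25)²=9, (31-34)²=9, (29-33)²=16
Sum = 34
MSE = 34/3 = 34/3

34/3


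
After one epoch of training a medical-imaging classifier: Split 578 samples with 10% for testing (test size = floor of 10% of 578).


Test = ⌊578·10/100⌋ = 57
Train = 578 - 57 = 521

Train: 521, Test: 57


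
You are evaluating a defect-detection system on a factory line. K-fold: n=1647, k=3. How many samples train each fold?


Fold size = 1647/3 = 549
Training per fold = 1647 - 549 = 1098

1098


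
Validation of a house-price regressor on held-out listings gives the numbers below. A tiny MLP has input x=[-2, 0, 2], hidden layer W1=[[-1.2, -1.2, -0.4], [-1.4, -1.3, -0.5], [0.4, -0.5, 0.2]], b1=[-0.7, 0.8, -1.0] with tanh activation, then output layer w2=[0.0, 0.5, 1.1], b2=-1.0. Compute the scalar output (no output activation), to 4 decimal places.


z1[0] = (-1.2)·(-2) + (-1.2)·(0) + (-0.4)·(2) - 0.7 = 0.9
z1[1] = (-1.4)·(-2) + (-1.3)·(0) + (-0.5)·(2) + 0.8 = 2.6
z1[2] = (0.4)·(-2) + (-0.5)·(0) + (0.2)·(2) - 1.0 = -1.4
h = tanh(z1) = [0.7163, 0.989, -0.8854]
output = (0.0)·(0.7163) + (0.5)·(0.989) + (1.1)·(-0.8854) - 1.0 = -1.4794

-1.4794


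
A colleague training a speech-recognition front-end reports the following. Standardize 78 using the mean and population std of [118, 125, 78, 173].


μ = 123.5, σ = 33.738
z = (78 - 123.5)/33.738 = -1.3486

-1.3486


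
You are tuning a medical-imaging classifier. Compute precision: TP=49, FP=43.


Precision = TP/(TP+FP)
= 49/(49+43)
= 49/92 = 53.26%

53.26%


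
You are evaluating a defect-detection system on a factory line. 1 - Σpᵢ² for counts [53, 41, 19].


Probabilities: [53/113, 41/113, 19/113] ≈ [0.469, 0.3628, 0.1681]
Σpᵢ² = (2809 + 1681 + 361)/113² = 4851/12769
Gini = 1 - Σpᵢ² = 1 - 4851/12769 = 0.6201

0.6201


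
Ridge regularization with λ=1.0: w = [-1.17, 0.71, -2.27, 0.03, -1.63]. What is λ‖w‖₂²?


‖w‖₂² = (-1.17)² + (0.71)² + (-2.27)² + (0.03)² + (-1.63)²
     = 1.3689 + 0.5041 + 5.1529 + 0.0009 + 2.6569
     = 9.6837
λ·‖w‖₂² = 1.0·9.6837 = 9.6837

9.6837


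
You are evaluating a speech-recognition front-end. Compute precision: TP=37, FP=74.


Precision = TP/(TP+FP)
= 37/(37+74)
= 37/111 = 33.33%

33.33%


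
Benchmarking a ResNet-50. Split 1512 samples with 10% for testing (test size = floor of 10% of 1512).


Test = ⌊1512·10/100⌋ = 151
Train = 1512 - 151 = 1361

Train: 1361, Test: 151


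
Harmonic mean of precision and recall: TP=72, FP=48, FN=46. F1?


Precision = 72/120 = 0.6
Recall = 72/118 = 0.6102
F1 = 2·P·R/(P+R) = 2·TP/(2·TP+FP+FN) = 144/(144+48+46) = 144/238 = 0.605

0.605


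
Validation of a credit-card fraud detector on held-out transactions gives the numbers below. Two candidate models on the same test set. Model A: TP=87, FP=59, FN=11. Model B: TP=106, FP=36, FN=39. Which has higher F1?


Model A: P=87/146=0.5959, R=87/98=0.8878, F1=2PR/(P+R)=2TP/(2TP+FP+FN)=174/244=0.7131
Model B: P=106/142=0.7465, R=106/145=0.731, F1=2PR/(P+R)=2TP/(2TP+FP+FN)=212/287=0.7387
0.7131 < 0.7387 → Model B

Model B


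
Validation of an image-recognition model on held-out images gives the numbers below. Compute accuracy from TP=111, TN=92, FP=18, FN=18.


Accuracy = (TP+TN)/(TP+TN+FP+FN)
= (111+92)/(239)
= 203/239 = 84.94%

84.94%


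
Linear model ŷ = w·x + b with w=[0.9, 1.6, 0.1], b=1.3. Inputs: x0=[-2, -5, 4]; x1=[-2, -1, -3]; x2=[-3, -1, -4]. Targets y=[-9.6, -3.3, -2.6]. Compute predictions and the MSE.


ŷ0 = (0.9)·(-2) + (1.6)·(-5) + (0.1)·(4) + 1.3 = -8.1
ŷ1 = (0.9)·(-2) + (1.6)·(-1) + (0.1)·(-3) + 1.3 = -2.4
ŷ2 = (0.9)·(-3) + (1.6)·(-1) + (0.1)·(-4) + 1.3 = -3.4
errors² = [2.25, 0.81, 0.64]
MSE = 3.7000/3 = 1.2333

1.2333


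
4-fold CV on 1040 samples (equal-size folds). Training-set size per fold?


Fold size = 1040/4 = 260
Training per fold = 1040 - 260 = 780

780


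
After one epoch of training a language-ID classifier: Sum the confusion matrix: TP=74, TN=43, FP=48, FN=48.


Total = TP + TN + FP + FN
= 74 + 43 + 48 + 48
= 213
(Predicted positive: 122, predicted negative: 91)

213


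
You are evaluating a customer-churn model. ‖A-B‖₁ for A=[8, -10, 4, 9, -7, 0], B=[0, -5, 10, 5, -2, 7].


d = |8-0| + |-10+ 5| + |4-10| + |9-5| + |-7+ 2| + |0-7|
  = 8 + 5 + 6 + 4 + 5 + 7
  = 35

35


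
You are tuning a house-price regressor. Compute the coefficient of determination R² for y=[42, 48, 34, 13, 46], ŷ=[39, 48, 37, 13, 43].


ȳ = 36.6
SS_res = Σ(y-ŷ)² = 27
SS_tot = Σ(y-ȳ)² = 811.2
R² = 1 - SS_res/SS_tot = 1 - 0.0333 = 0.9667

0.9667


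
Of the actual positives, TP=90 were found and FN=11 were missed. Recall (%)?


Recall = TP/(TP+FN)
= 90/(90+11)
= 90/101 = 89.11%

89.11%


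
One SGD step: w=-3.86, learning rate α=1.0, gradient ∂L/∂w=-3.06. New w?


w_new = w - α·∇
= -3.86 - 1.0·-3.06
= -3.86 + 3.06
= -0.8

-0.8


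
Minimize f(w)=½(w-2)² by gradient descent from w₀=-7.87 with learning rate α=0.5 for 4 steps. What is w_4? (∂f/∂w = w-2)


step 1: grad = -7.87-2 = -9.87; w = -7.87 - 0.5·(-9.87) = -2.935
step 2: grad = -2.935-2 = -4.935; w = -2.935 - 0.5·(-4.935) = -0.4675
step 3: grad = -0.4675-2 = -2.4675; w = -0.4675 - 0.5·(-2.4675) = 0.76625
step 4: grad = 0.76625-2 = -1.23375; w = 0.76625 - 0.5·(-1.23375) = 1.383125

1.383125


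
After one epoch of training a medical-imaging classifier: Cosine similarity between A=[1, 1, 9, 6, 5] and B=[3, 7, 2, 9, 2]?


A·B = 1·3 + 1·7 + 9·2 + 6·9 + 5·2 = 92
‖A‖ = √144 = 12, ‖B‖ = √147 = 12.1244
cos = 92/(√144·√147) = 92/√21168 = 0.6323

0.6323


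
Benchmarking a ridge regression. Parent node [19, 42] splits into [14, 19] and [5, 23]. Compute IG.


Parent = [19, 42], H_parent = 0.8949
H_left = 0.9834 (n=33), H_right = 0.6769 (n=28)
H_children = (33/61)·0.9834 + (28/61)·0.6769 = 0.8427
IG = 0.8949 - 0.8427 = 0.0522

0.0522


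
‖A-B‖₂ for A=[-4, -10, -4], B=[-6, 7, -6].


d = √((-4+ 6)² + (-10-7)² + (-4+ 6)²)
  = √(4 + 289 + 4)
  = √297 = 17.2337

17.2337


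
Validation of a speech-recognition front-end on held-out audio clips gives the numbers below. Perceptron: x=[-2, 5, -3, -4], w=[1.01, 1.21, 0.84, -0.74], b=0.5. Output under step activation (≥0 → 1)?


z = (-2)·(1.01) + (5)·(1.21) + (-3)·(0.84) + (-4)·(-0.74) + 0.5
  = 4.97
step(z) = 1 (z≥0)

1


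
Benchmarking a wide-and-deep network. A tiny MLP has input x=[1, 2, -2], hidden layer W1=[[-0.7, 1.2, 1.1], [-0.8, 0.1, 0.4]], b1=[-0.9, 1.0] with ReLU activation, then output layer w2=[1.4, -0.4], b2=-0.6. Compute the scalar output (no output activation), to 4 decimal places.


z1[0] = (-0.7)·(1) + (1.2)·(2) + (1.1)·(-2) - 0.9 = -1.4
z1[1] = (-0.8)·(1) + (0.1)·(2) + (0.4)·(-2) + 1.0 = -0.4
h = ReLU(z1) = [0.0, 0.0]
output = (1.4)·(0.0) + (-0.4)·(0.0) - 0.6 = -0.6

-0.6


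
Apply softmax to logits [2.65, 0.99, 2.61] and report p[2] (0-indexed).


Exponentials: e^2.65=14.154, e^0.99=2.6912, e^2.61=13.5991
Sum = 30.4443
Softmax = [0.4649, 0.0884, 0.4467]
p[2] = 13.5991/30.4443 = 0.4467

0.4467


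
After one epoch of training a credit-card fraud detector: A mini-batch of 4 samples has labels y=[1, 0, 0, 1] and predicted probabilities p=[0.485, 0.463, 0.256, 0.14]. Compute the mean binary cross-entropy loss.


L[0] = -ln(0.485) = 0.7236
L[1] = -ln(1-0.463) = -ln(0.537) = 0.6218
L[2] = -ln(1-0.256) = -ln(0.744) = 0.2957
L[3] = -ln(0.14) = 1.9661
mean = (0.7236 + 0.6218 + 0.2957 + 1.9661)/4 = 0.9018

0.9018


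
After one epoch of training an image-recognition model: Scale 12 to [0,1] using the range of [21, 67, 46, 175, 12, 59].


min=12, max=175
(12-12)/(175-12) = 0/163 = 0.0

0.0


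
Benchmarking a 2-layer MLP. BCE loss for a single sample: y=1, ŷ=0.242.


BCE = -[y·ln(p) + (1-y)·ln(1-p)]
= -1·ln(0.242) - 0
= -ln(0.242) = 1.4188

1.4188


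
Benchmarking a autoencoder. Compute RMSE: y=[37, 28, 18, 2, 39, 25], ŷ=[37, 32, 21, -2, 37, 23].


MSE = 49/6 = 8.1667
RMSE = √(49/6) = 2.8577

2.8577


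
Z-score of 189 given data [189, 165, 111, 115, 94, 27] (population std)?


μ = 116.8333, σ = 51.8922
z = (189 - 116.8333)/51.8922 = 1.3907

1.3907


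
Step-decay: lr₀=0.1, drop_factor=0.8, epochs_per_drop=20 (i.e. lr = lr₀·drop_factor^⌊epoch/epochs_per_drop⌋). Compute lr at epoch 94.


n_drops = ⌊94/20⌋ = 4
lr = 0.1·0.8^4 = 0.1·0.4096 = 0.04096

0.04096


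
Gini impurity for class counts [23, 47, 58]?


Probabilities: [23/128, 47/128, 58/128] ≈ [0.1797, 0.3672, 0.4531]
Σpᵢ² = (529 + 2209 + 3364)/128² = 6102/16384
Gini = 1 - Σpᵢ² = 1 - 6102/16384 = 0.6276

0.6276


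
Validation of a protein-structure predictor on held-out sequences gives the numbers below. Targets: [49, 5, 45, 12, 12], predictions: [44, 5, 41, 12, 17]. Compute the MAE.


Absolute errors: |49-44|=5, |5-5|=0, |45-41|=4, |12-12|=0, |12-17|=5
Sum = 14
MAE = 14/5 = 14/5

14/5


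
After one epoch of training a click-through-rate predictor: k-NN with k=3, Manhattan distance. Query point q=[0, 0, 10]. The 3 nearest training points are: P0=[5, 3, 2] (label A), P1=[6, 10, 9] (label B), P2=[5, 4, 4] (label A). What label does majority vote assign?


d(q,P0) = 16  (label A)
d(q,P1) = 17  (label B)
d(q,P2) = 15  (label A)
Votes: A=2, B=1
Majority → A

A


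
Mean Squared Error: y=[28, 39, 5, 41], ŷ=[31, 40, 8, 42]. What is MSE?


Squared errors: (28-31)²=9, (39-40)²=1, (5-8)²=9, (41-42)²=1
Sum = 20
MSE = 20/4 = 5

5


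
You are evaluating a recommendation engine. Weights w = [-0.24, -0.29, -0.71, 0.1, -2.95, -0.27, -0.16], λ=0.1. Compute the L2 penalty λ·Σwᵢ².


‖w‖₂² = (-0.24)² + (-0.29)² + (-0.71)² + (0.1)² + (-2.95)² + (-0.27)² + (-0.16)²
     = 0.0576 + 0.0841 + 0.5041 + 0.01 + 8.7025 + 0.0729 + 0.0256
     = 9.4568
λ·‖w‖₂² = 0.1·9.4568 = 0.94568

0.94568


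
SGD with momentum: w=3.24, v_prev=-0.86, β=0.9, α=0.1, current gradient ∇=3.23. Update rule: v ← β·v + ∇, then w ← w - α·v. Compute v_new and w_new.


v_new = 0.9·-0.86 + 3.23 = -0.774 + 3.23 = 2.456
w_new = 3.24 - 0.1·2.456 = 3.24 - 0.2456 = 2.9944

v_new=2.456, w_new=2.9944


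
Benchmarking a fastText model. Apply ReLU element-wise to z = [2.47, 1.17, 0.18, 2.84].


ReLU(2.47) = max(0, 2.47) = 2.47
ReLU(1.17) = max(0, 1.17) = 1.17
ReLU(0.18) = max(0, 0.18) = 0.18
ReLU(2.84) = max(0, 2.84) = 2.84
result = [2.47, 1.17, 0.18, 2.84]

[2.47, 1.17, 0.18, 2.84]


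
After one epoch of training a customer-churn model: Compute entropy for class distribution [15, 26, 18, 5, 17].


Probabilities: [15/81, 26/81, 18/81, 5/81, 17/81] ≈ [0.1852, 0.321, 0.2222, 0.0617, 0.2099]
H = -((15/81)·log₂(15/81) + (26/81)·log₂(26/81) + (18/81)·log₂(18/81) + (5/81)·log₂(5/81) + (17/81)·log₂(17/81))
  = 2.1797 bits

2.1797 bits


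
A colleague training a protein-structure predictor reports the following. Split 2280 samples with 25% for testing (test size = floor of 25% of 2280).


Test = ⌊2280·25/100⌋ = 570
Train = 2280 - 570 = 1710

Train: 1710, Test: 570


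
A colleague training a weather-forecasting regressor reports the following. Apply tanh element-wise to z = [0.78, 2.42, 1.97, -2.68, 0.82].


tanh(0.78) = 0.6527
tanh(2.42) = 0.9843
tanh(1.97) = 0.9618
tanh(-2.68) = -0.9906
tanh(0.82) = 0.6751
result = [0.6527, 0.9843, 0.9618, -0.9906, 0.6751]

[0.6527, 0.9843, 0.9618, -0.9906, 0.6751]


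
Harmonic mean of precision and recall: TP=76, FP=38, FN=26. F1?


Precision = 76/114 = 0.6667
Recall = 76/102 = 0.7451
F1 = 2·P·R/(P+R) = 2·TP/(2·TP+FP+FN) = 152/(152+38+26) = 152/216 = 0.7037

0.7037


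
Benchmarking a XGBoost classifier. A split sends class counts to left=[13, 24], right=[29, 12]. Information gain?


Parent = [42, 36], H_parent = 0.9957
H_left = 0.9353 (n=37), H_right = 0.8722 (n=41)
H_children = (37/78)·0.9353 + (41/78)·0.8722 = 0.9021
IG = 0.9957 - 0.9021 = 0.0936

0.0936


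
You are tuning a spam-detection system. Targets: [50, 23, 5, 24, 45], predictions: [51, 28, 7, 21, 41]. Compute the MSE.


Squared errors: (50-51)²=1, (23-28)²=25, (5-7)²=4, (24-21)²=9, (45-41)²=16
Sum = 55
MSE = 55/5 = 11

11


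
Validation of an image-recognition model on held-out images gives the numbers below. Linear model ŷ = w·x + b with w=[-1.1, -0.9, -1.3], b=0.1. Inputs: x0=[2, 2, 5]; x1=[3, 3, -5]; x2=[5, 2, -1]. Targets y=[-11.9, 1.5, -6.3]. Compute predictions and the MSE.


ŷ0 = (-1.1)·(2) + (-0.9)·(2) + (-1.3)·(5) + 0.1 = -10.4
ŷ1 = (-1.1)·(3) + (-0.9)·(3) + (-1.3)·(-5) + 0.1 = 0.6
ŷ2 = (-1.1)·(5) + (-0.9)·(2) + (-1.3)·(-1) + 0.1 = -5.9
errors² = [2.25, 0.81, 0.16]
MSE = 3.2200/3 = 1.0733

1.0733


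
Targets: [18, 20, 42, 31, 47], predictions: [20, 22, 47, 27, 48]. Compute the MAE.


Absolute errors: |18-20|=2, |20-22|=2, |42-47|=5, |31-27|=4, |47-48|=1
Sum = 14
MAE = 14/5 = 14/5

14/5


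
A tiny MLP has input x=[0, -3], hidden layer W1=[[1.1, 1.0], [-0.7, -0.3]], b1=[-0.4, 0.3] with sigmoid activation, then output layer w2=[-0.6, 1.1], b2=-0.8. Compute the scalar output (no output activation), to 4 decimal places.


z1[0] = (1.1)·(0) + (1.0)·(-3) - 0.4 = -3.4
z1[1] = (-0.7)·(0) + (-0.3)·(-3) + 0.3 = 1.2
h = sigmoid(z1) = [0.0323, 0.7685]
output = (-0.6)·(0.0323) + (1.1)·(0.7685) - 0.8 = 0.026

0.026


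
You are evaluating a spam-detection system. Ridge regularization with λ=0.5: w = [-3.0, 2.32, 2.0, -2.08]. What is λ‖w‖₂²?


‖w‖₂² = (-3.0)² + (2.32)² + (2.0)² + (-2.08)²
     = 9 + 5.3824 + 4 + 4.3264
     = 22.7088
λ·‖w‖₂² = 0.5·22.7088 = 11.3544

11.3544


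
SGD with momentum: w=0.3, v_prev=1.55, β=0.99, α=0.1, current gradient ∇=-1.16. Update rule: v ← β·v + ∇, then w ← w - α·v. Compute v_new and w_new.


v_new = 0.99·1.55 - 1.16 = 1.5345 - 1.16 = 0.3745
w_new = 0.3 - 0.1·0.3745 = 0.3 - 0.03745 = 0.26255

v_new=0.3745, w_new=0.26255


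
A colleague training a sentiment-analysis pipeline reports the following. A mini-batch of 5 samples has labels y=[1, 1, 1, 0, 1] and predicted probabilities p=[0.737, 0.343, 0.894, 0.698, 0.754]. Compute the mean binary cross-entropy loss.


L[0] = -ln(0.737) = 0.3052
L[1] = -ln(0.343) = 1.07
L[2] = -ln(0.894) = 0.112
L[3] = -ln(1-0.698) = -ln(0.302) = 1.1973
L[4] = -ln(0.754) = 0.2824
mean = (0.3052 + 1.07 + 0.112 + 1.1973 + 0.2824)/5 = 0.5934

0.5934


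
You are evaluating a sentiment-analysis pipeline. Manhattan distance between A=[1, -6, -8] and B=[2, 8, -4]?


d = |1-2| + |-6-8| + |-8+ 4|
  = 1 + 14 + 4
  = 19

19


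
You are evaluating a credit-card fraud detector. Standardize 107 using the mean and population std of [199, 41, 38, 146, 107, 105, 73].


μ = 101.2857, σ = 53.4969
z = (107 - 101.2857)/53.4969 = 0.1068

0.1068


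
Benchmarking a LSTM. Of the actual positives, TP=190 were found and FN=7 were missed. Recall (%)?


Recall = TP/(TP+FN)
= 190/(190+7)
= 190/197 = 96.45%

96.45%


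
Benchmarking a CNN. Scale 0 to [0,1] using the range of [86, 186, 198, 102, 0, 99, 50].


min=0, max=198
(0-0)/(198-0) = 0/198 = 0.0

0.0


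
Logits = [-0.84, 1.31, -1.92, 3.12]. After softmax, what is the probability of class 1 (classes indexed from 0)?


Exponentials: e^-0.84=0.4317, e^1.31=3.7062, e^-1.92=0.1466, e^3.12=22.6464
Sum = 26.9309
Softmax = [0.016, 0.1376, 0.0054, 0.8409]
p[1] = 3.7062/26.9309 = 0.1376

0.1376


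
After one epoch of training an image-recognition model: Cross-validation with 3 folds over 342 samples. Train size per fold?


Fold size = 342/3 = 114
Training per fold = 342 - 114 = 228

228


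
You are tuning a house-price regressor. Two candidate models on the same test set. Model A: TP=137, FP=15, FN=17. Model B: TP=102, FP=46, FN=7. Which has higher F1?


Model A: P=137/152=0.9013, R=137/154=0.8896, F1=2PR/(P+R)=2TP/(2TP+FP+FN)=274/306=0.8954
Model B: P=102/148=0.6892, R=102/109=0.9358, F1=2PR/(P+R)=2TP/(2TP+FP+FN)=204/257=0.7938
0.8954 > 0.7938 → Model A

Model A


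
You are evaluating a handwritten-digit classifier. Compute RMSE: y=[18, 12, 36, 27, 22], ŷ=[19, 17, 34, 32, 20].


MSE = 59/5 = 11.8
RMSE = √(59/5) = 3.4351

3.4351


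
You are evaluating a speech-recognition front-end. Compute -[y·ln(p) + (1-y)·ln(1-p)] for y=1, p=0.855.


BCE = -[y·ln(p) + (1-y)·ln(1-p)]
= -1·ln(0.855) - 0
= -ln(0.855) = 0.1567

0.1567


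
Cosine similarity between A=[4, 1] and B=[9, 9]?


A·B = 4·9 + 1·9 = 45
‖A‖ = √17 = 4.1231, ‖B‖ = √162 = 12.7279
cos = 45/(√17·√162) = 45/√2754 = 0.8575

0.8575


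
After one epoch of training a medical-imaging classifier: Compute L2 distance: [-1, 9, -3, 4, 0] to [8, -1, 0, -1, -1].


d = √((-1-8)² + (9+ 1)² + (-3-0)² + (4+ 1)² + (0+ 1)²)
  = √(81 + 100 + 9 + 25 + 1)
  = √216 = 14.6969

14.6969


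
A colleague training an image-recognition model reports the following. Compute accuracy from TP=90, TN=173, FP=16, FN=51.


Accuracy = (TP+TN)/(TP+TN+FP+FN)
= (90+173)/(330)
= 263/330 = 79.7%

79.7%


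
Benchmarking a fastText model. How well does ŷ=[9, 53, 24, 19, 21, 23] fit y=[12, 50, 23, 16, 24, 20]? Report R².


ȳ = 24.1667
SS_res = Σ(y-ŷ)² = 46
SS_tot = Σ(y-ȳ)² = 900.83
R² = 1 - SS_res/SS_tot = 1 - 0.0511 = 0.9489

0.9489


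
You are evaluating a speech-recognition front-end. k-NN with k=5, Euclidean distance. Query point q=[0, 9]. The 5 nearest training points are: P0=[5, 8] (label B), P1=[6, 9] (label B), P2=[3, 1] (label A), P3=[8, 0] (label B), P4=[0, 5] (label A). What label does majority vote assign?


d(q,P0) = 5.099  (label B)
d(q,P1) = 6.0  (label B)
d(q,P2) = 8.544  (label A)
d(q,P3) = 12.0416  (label B)
d(q,P4) = 4.0  (label A)
Votes: A=2, B=3
Majority → B

B


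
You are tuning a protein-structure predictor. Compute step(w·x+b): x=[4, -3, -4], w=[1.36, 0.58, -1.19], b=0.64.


z = (4)·(1.36) + (-3)·(0.58) + (-4)·(-1.19) + 0.64
  = 9.1
step(z) = 1 (z≥0)

1


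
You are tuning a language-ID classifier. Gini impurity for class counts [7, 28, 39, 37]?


Probabilities: [7/111, 28/111, 39/111, 37/111] ≈ [0.0631, 0.2523, 0.3514, 0.3333]
Σpᵢ² = (49 + 784 + 1521 + 1369)/111² = 3723/12321
Gini = 1 - Σpᵢ² = 1 - 3723/12321 = 0.6978

0.6978


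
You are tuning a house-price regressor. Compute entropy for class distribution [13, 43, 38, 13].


Probabilities: [13/107, 43/107, 38/107, 13/107] ≈ [0.1215, 0.4019, 0.3551, 0.1215]
H = -((13/107)·log₂(13/107) + (43/107)·log₂(43/107) + (38/107)·log₂(38/107) + (13/107)·log₂(13/107))
  = 1.7979 bits

1.7979 bits


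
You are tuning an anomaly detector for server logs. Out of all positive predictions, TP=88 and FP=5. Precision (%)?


Precision = TP/(TP+FP)
= 88/(88+5)
= 88/93 = 94.62%

94.62%


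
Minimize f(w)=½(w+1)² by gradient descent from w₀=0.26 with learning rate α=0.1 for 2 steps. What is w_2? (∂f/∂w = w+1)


step 1: grad = 0.26+1 = 1.26; w = 0.26 - 0.1·(1.26) = 0.134
step 2: grad = 0.134+1 = 1.134; w = 0.134 - 0.1·(1.134) = 0.0206

0.0206


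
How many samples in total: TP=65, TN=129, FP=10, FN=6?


Total = TP + TN + FP + FN
= 65 + 129 + 10 + 6
= 210
(Predicted positive: 75, predicted negative: 135)

210


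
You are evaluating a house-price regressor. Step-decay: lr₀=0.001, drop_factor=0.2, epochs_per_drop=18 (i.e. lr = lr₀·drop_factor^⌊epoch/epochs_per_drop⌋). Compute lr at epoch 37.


n_drops = ⌊37/18⌋ = 2
lr = 0.001·0.2^2 = 0.001·0.04 = 0.00004

0.00004


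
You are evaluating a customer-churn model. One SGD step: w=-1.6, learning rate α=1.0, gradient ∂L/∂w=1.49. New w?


w_new = w - α·∇
= -1.6 - 1.0·1.49
= -1.6 - 1.49
= -3.09

-3.09


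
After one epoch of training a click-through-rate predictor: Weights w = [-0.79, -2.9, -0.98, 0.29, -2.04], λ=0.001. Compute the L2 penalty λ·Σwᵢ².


‖w‖₂² = (-0.79)² + (-2.9)² + (-0.98)² + (0.29)² + (-2.04)²
     = 0.6241 + 8.41 + 0.9604 + 0.0841 + 4.1616
     = 14.2402
λ·‖w‖₂² = 0.001·14.2402 = 0.01424

0.01424


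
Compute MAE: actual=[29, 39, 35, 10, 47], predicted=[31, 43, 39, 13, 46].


Absolute errors: |29-31|=2, |39-43|=4, |35-39|=4, |10-13|=3, |47-46|=1
Sum = 14
MAE = 14/5 = 14/5

14/5


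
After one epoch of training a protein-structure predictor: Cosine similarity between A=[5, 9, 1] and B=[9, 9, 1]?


A·B = 5·9 + 9·9 + 1·1 = 127
‖A‖ = √107 = 10.3441, ‖B‖ = √163 = 12.7671
cos = 127/(√107·√163) = 127/√17441 = 0.9617

0.9617


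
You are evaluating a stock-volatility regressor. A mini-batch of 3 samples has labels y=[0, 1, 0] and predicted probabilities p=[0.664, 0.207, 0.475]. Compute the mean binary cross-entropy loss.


L[0] = -ln(1-0.664) = -ln(0.336) = 1.0906
L[1] = -ln(0.207) = 1.575
L[2] = -ln(1-0.475) = -ln(0.525) = 0.6444
mean = (1.0906 + 1.575 + 0.6444)/3 = 1.1033

1.1033


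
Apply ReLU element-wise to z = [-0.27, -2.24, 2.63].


ReLU(-0.27) = max(0, -0.27) = 0.0
ReLU(-2.24) = max(0, -2.24) = 0.0
ReLU(2.63) = max(0, 2.63) = 2.63
result = [0.0, 0.0, 2.63]

[0.0, 0.0, 2.63]


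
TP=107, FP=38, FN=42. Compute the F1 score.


Precision = 107/145 = 0.7379
Recall = 107/149 = 0.7181
F1 = 2·P·R/(P+R) = 2·TP/(2·TP+FP+FN) = 214/(214+38+42) = 214/294 = 0.7279

0.7279


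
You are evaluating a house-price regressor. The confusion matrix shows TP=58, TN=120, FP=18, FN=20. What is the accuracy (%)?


Accuracy = (TP+TN)/(TP+TN+FP+FN)
= (58+120)/(216)
= 178/216 = 82.41%

82.41%


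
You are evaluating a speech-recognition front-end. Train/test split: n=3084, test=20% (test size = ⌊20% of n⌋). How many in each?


Test = ⌊3084·20/100⌋ = 616
Train = 3084 - 616 = 2468

Train: 2468, Test: 616


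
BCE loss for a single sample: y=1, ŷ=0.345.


BCE = -[y·ln(p) + (1-y)·ln(1-p)]
= -1·ln(0.345) - 0
= -ln(0.345) = 1.0642

1.0642
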